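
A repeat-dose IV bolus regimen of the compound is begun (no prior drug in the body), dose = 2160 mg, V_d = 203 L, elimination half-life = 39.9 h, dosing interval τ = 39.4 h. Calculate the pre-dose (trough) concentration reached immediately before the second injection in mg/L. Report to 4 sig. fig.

C₀ per dose = Dose / Vd = 2160 / 203 = 10.64 mg/L
k = ln2 / t½ = 0.693147 / 39.9 = 0.01737 h⁻¹
Fraction remaining after one interval: r = e^(−kτ) = e^(−0.01737 × 39.4) = 0.5044
Before dose 2, 1 dose has been given (aged 1τ).
C_trough = C₀ × r = 10.64 × 0.5044 = 5.367 mg/L

5.367 mg/L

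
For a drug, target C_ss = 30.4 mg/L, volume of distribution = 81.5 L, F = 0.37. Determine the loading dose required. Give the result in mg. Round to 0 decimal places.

6696 mg

LD = Css × Vd / F = 30.4 × 81.5 / 0.37 = 6696 mg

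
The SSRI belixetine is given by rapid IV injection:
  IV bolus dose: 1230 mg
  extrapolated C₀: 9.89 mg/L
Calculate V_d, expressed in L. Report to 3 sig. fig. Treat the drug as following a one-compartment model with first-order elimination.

Vd = Dose / C₀ = 1230 / 9.89 = 124.4 L

124 L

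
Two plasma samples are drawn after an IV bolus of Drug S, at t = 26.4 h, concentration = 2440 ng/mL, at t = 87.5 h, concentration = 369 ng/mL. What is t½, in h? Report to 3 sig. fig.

k = ln(C₁/C₂) / (t₂ − t₁) = ln(2440/369) / (87.5 − 26.4)
  = 1.889 / 61.10 = 0.03092 h⁻¹
t½ = ln2 / k = 0.693147 / 0.03092 = 22.42 h

22.4 h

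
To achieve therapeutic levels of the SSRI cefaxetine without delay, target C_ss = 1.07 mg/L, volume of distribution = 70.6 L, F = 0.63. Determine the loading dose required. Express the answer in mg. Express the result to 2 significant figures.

120 mg

LD = Css × Vd / F = 1.07 × 70.6 / 0.63 = 119.9 mg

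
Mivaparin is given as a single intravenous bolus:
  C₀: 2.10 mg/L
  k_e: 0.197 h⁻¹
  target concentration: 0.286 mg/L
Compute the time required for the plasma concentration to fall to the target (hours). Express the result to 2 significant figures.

t = ln(C₀ / C) / k = ln(2.100 / 0.286) / 0.1970
  = ln(7.343) / 0.1970 = 1.994 / 0.1970 = 10.12 h

10 h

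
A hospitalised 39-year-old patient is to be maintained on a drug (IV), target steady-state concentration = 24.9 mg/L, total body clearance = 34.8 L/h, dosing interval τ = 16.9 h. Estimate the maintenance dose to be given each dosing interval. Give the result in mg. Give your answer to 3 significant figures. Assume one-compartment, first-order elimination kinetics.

14600 mg

At steady state, Dose/τ = Css × CL.
Dose = Css × CL × τ = 24.9 × 34.80 × 16.9 = 14640 mg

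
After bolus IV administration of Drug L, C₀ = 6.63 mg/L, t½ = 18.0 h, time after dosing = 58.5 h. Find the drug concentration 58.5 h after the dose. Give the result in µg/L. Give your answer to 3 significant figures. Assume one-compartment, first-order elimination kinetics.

k = ln2 / t½ = 0.693147 / 18.0 = 0.03851 h⁻¹
C = C₀ · e^(−k·t) = 6.630 × e^(−0.03851 × 58.5)
  = 6.630 × 0.1051 = 0.6968 mg/L
Convert: 0.6968 mg/L × 1000 = 696.8 µg/L

697 µg/L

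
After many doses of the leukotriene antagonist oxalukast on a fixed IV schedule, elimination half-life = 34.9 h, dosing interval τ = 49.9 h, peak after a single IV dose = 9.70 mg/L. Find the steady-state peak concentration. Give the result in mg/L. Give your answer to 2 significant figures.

15 mg/L

k = ln2 / t½ = 0.693147 / 34.9 = 0.01986 h⁻¹
e^(−kτ) = e^(−0.01986 × 49.9) = 0.3712
Accumulation ratio R = 1 / (1 − e^(−kτ)) = 1 / (1 − 0.3712) = 1.590
Steady-state peak = C₀ × R = 9.70 × 1.590 = 15.42 mg/L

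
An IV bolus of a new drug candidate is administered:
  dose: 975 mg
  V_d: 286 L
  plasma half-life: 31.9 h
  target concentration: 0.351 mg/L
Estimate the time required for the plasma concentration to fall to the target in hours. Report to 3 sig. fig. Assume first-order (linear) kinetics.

C₀ = Dose / Vd = 975.0 / 286 = 3.409 mg/L
k = ln2 / t½ = 0.693147 / 31.9 = 0.02173 h⁻¹
t = ln(C₀ / C) / k = ln(3.409 / 0.351) / 0.02173
  = ln(9.712) / 0.02173 = 2.273 / 0.02173 = 104.6 h

105 h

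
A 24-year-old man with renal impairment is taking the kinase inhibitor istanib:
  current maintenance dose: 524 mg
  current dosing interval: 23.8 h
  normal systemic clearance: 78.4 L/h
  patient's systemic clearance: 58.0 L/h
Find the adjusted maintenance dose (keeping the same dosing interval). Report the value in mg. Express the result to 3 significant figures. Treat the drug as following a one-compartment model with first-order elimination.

To keep the same average steady-state level, dosing rate must scale with clearance.
CL ratio = 58.0 / 78.4 = 0.7398
New dose (same interval) = 524 × 0.7398 = 387.7 mg

388 mg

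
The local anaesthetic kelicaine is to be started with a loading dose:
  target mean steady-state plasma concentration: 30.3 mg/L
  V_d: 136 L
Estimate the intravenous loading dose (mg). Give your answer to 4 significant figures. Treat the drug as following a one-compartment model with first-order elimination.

4121 mg

LD = Css × Vd = 30.3 × 136 = 4121 mg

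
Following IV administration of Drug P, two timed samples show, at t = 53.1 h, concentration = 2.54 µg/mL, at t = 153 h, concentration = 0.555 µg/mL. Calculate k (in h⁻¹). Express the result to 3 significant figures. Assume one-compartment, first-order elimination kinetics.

0.0152 h⁻¹

k = ln(C₁/C₂) / (t₂ − t₁) = ln(2.54/0.555) / (153 − 53.1)
  = 1.521 / 99.90 = 0.01523 h⁻¹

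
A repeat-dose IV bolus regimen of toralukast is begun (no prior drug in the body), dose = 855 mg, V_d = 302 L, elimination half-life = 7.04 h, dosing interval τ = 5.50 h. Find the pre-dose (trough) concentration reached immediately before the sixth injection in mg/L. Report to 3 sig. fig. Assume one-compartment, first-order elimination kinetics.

3.68 mg/L

C₀ per dose = Dose / Vd = 855 / 302 = 2.831 mg/L
k = ln2 / t½ = 0.693147 / 7.04 = 0.09846 h⁻¹
Fraction remaining after one interval: r = e^(−kτ) = e^(−0.09846 × 5.50) = 0.5819
Before dose 6, 5 doses have been given (aged 1τ, 2τ, 3τ, 4τ, 5τ).
C_trough = C₀ × (r + r² + … + r^5) = C₀ × r(1−r^5)/(1−r)
        = 2.831 × 0.5819 × (1 − 0.06672) / (1 − 0.5819) = 3.677 mg/L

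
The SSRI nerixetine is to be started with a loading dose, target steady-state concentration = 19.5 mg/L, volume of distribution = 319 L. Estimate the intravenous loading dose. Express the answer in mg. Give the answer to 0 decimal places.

6221 mg

LD = Css × Vd = 19.5 × 319 = 6221 mg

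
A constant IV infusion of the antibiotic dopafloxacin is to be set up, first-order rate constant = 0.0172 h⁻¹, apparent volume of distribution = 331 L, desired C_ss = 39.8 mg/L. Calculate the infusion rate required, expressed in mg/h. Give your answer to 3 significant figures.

227 mg/h

CL = k × Vd = 0.01720 × 331 = 5.693 L/h
At steady state, infusion rate R₀ = Css × CL = 39.8 × 5.693 = 226.6 mg/h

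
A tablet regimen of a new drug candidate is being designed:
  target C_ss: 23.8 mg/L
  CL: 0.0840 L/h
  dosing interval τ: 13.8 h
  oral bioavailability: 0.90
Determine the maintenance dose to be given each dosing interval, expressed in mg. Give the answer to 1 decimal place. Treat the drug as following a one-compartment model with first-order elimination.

At steady state, F × (Dose/τ) = Css × CL.
Dose = Css × CL × τ / F = 23.8 × 0.08400 × 13.8 / 0.90 = 30.65 mg

30.7 mg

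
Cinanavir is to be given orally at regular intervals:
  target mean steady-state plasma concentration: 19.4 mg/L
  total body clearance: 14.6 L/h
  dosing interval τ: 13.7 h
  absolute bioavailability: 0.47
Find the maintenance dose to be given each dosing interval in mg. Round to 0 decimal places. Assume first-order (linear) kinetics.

8256 mg

At steady state, F × (Dose/τ) = Css × CL.
Dose = Css × CL × τ / F = 19.4 × 14.60 × 13.7 / 0.47 = 8256 mg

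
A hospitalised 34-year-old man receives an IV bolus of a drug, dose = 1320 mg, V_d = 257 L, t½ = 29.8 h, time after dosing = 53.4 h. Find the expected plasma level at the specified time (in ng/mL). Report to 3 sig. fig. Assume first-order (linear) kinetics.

1480 ng/mL

C₀ = Dose / Vd = 1320 / 257 = 5.136 mg/L
k = ln2 / t½ = 0.693147 / 29.8 = 0.02326 h⁻¹
C = C₀ · e^(−k·t) = 5.136 × e^(−0.02326 × 53.4)
  = 5.136 × 0.2888 = 1.483 mg/L
Convert: 1.483 mg/L × 1000 = 1483 ng/mL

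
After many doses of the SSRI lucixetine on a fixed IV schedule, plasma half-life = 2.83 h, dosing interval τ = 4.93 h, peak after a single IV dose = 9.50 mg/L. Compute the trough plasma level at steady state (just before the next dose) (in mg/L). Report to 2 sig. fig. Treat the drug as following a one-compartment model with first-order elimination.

4.1 mg/L

k = ln2 / t½ = 0.693147 / 2.83 = 0.2449 h⁻¹
e^(−kτ) = e^(−0.2449 × 4.93) = 0.2990
Accumulation ratio R = 1 / (1 − e^(−kτ)) = 1 / (1 − 0.2990) = 1.427
Steady-state trough = C₀ × R × e^(−kτ) = 9.50 × 1.427 × 0.2990 = 4.053 mg/L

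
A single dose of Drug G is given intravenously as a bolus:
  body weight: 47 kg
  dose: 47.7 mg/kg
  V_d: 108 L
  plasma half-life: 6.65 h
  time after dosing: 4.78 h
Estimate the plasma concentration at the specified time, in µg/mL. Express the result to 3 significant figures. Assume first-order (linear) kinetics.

12.6 µg/mL

Total dose = 47.7 × 47 = 2242 mg
C₀ = Dose / Vd = 2242 / 108 = 20.76 mg/L
k = ln2 / t½ = 0.693147 / 6.65 = 0.1042 h⁻¹
C = C₀ · e^(−k·t) = 20.76 × e^(−0.1042 × 4.78)
  = 20.76 × 0.6077 = 12.62 mg/L
(12.62 mg/L = 12.62 µg/mL)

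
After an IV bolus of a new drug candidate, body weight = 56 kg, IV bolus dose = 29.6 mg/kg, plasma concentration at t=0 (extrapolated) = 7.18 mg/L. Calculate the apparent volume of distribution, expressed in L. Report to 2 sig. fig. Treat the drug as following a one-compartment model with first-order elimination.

230 L

Dose = 29.6 × 56 = 1658 mg
Vd = Dose / C₀ = 1658 / 7.18 = 230.9 L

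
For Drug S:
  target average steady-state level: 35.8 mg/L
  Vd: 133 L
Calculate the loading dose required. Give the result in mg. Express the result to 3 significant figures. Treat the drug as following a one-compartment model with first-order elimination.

LD = Css × Vd = 35.8 × 133 = 4761 mg

4760 mg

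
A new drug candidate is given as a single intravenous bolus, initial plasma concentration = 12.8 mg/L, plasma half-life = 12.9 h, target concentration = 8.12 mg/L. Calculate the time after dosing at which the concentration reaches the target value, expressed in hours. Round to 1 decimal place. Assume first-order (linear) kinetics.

k = ln2 / t½ = 0.693147 / 12.9 = 0.05373 h⁻¹
t = ln(C₀ / C) / k = ln(12.80 / 8.12) / 0.05373
  = ln(1.576) / 0.05373 = 0.4549 / 0.05373 = 8.466 h

8.5 h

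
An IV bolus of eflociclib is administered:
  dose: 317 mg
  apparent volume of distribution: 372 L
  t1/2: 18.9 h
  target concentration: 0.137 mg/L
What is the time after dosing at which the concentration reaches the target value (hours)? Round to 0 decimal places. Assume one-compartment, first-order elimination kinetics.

50 h

C₀ = Dose / Vd = 317.0 / 372 = 0.8522 mg/L
k = ln2 / t½ = 0.693147 / 18.9 = 0.03667 h⁻¹
t = ln(C₀ / C) / k = ln(0.8522 / 0.137) / 0.03667
  = ln(6.220) / 0.03667 = 1.828 / 0.03667 = 49.85 h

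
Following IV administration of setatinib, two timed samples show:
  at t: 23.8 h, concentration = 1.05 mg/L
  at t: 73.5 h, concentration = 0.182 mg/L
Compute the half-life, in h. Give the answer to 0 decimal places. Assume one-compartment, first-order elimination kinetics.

20 h

k = ln(C₁/C₂) / (t₂ − t₁) = ln(1.05/0.182) / (73.5 − 23.8)
  = 1.753 / 49.70 = 0.03527 h⁻¹
t½ = ln2 / k = 0.693147 / 0.03527 = 19.65 h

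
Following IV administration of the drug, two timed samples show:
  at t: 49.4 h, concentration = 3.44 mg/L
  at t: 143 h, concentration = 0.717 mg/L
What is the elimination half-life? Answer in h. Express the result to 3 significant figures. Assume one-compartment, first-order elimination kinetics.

k = ln(C₁/C₂) / (t₂ − t₁) = ln(3.44/0.717) / (143 − 49.4)
  = 1.568 / 93.60 = 0.01675 h⁻¹
t½ = ln2 / k = 0.693147 / 0.01675 = 41.38 h

41.4 h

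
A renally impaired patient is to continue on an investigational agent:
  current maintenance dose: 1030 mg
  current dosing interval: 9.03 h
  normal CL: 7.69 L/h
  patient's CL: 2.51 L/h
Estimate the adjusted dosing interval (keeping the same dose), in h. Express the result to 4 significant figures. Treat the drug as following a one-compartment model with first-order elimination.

27.67 h

To keep the same average steady-state level, dosing rate must scale with clearance.
CL ratio = 2.51 / 7.69 = 0.3264
New interval (same dose) = 9.03 / 0.3264 = 27.67 h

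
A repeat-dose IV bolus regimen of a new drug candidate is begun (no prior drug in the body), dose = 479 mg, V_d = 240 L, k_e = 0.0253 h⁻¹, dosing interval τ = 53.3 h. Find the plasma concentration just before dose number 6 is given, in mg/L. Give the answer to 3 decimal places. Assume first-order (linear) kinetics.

C₀ per dose = Dose / Vd = 479 / 240 = 1.996 mg/L
Fraction remaining after one interval: r = e^(−kτ) = e^(−0.02530 × 53.3) = 0.2596
Before dose 6, 5 doses have been given (aged 1τ, 2τ, 3τ, 4τ, 5τ).
C_trough = C₀ × (r + r² + … + r^5) = C₀ × r(1−r^5)/(1−r)
        = 1.996 × 0.2596 × (1 − 0.001179) / (1 − 0.2596) = 0.6990 mg/L

0.699 mg/L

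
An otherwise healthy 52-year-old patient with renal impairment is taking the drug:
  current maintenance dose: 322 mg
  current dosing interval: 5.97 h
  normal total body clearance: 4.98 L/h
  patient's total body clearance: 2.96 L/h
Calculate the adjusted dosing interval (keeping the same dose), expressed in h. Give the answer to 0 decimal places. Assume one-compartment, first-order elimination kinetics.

To keep the same average steady-state level, dosing rate must scale with clearance.
CL ratio = 2.96 / 4.98 = 0.5944
New interval (same dose) = 5.97 / 0.5944 = 10.04 h

10 h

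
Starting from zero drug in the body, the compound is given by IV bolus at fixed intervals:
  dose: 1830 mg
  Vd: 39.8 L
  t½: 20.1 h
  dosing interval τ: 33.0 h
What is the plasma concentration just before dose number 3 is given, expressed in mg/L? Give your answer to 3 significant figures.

19.5 mg/L

C₀ per dose = Dose / Vd = 1830 / 39.8 = 45.98 mg/L
k = ln2 / t½ = 0.693147 / 20.1 = 0.03448 h⁻¹
Fraction remaining after one interval: r = e^(−kτ) = e^(−0.03448 × 33.0) = 0.3205
Before dose 3, 2 doses have been given (aged 1τ, 2τ).
C_trough = C₀ × (r + r²) = 45.98 × (0.3205 + 0.1027) = 19.46 mg/L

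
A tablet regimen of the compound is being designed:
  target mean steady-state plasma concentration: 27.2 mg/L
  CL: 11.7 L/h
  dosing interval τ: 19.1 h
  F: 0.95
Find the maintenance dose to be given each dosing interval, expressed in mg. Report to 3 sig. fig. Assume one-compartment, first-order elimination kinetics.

At steady state, F × (Dose/τ) = Css × CL.
Dose = Css × CL × τ / F = 27.2 × 11.70 × 19.1 / 0.95 = 6398 mg

6400 mg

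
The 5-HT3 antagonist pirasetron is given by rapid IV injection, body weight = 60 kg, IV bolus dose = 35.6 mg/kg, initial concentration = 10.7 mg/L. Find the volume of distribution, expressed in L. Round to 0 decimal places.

200 L

Dose = 35.6 × 60 = 2136 mg
Vd = Dose / C₀ = 2136 / 10.7 = 199.6 L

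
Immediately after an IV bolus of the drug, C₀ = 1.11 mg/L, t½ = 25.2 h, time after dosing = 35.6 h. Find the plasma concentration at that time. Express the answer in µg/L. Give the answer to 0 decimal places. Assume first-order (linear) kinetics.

k = ln2 / t½ = 0.693147 / 25.2 = 0.02751 h⁻¹
C = C₀ · e^(−k·t) = 1.110 × e^(−0.02751 × 35.6)
  = 1.110 × 0.3756 = 0.4169 mg/L
Convert: 0.4169 mg/L × 1000 = 416.9 µg/L

417 µg/L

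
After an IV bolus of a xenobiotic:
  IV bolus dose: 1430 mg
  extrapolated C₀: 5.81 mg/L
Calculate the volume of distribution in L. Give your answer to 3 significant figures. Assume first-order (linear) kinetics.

Vd = Dose / C₀ = 1430 / 5.81 = 246.1 L

246 L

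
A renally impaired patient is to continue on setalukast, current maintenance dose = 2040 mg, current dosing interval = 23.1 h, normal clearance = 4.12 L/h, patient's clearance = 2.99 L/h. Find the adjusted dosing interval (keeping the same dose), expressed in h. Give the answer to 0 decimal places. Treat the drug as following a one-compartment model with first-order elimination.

32 h

To keep the same average steady-state level, dosing rate must scale with clearance.
CL ratio = 2.99 / 4.12 = 0.7257
New interval (same dose) = 23.1 / 0.7257 = 31.83 h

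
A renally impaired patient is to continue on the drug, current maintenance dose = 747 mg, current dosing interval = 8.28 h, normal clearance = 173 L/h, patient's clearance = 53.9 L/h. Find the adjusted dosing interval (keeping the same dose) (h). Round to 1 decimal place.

To keep the same average steady-state level, dosing rate must scale with clearance.
CL ratio = 53.9 / 173 = 0.3116
New interval (same dose) = 8.28 / 0.3116 = 26.57 h

26.6 h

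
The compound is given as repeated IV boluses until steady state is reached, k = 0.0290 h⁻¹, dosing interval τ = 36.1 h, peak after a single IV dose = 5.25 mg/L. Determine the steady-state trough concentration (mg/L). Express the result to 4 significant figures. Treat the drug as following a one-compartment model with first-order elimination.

e^(−kτ) = e^(−0.02900 × 36.1) = 0.3510
Accumulation ratio R = 1 / (1 − e^(−kτ)) = 1 / (1 − 0.3510) = 1.541
Steady-state trough = C₀ × R × e^(−kτ) = 5.25 × 1.541 × 0.3510 = 2.840 mg/L

2.840 mg/L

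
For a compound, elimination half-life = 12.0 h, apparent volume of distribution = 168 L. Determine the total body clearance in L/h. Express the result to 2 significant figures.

9.7 L/h

k = ln2 / t½ = 0.693147 / 12.0 = 0.05776 h⁻¹
CL = k × Vd = 0.05776 × 168 = 9.704 L/h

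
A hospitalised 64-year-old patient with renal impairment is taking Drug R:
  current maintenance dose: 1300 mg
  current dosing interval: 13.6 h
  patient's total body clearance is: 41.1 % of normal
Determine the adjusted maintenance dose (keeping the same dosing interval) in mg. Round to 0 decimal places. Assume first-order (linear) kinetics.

534 mg

To keep the same average steady-state level, dosing rate must scale with clearance.
CL ratio = 41.1 / 100 = 0.4110
New dose (same interval) = 1300 × 0.4110 = 534.3 mg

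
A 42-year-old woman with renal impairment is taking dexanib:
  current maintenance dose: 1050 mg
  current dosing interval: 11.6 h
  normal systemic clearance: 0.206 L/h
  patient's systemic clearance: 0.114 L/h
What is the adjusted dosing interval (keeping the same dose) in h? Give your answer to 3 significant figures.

21.0 h

To keep the same average steady-state level, dosing rate must scale with clearance.
CL ratio = 0.114 / 0.206 = 0.5534
New interval (same dose) = 11.6 / 0.5534 = 20.96 h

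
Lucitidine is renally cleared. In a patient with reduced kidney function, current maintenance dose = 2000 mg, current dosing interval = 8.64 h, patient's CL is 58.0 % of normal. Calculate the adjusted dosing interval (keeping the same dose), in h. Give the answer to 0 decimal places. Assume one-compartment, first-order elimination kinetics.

15 h

To keep the same average steady-state level, dosing rate must scale with clearance.
CL ratio = 58.0 / 100 = 0.5800
New interval (same dose) = 8.64 / 0.5800 = 14.90 h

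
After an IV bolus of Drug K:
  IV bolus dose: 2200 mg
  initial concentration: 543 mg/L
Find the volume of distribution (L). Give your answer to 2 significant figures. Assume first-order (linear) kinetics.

4.1 L

Vd = Dose / C₀ = 2200 / 543 = 4.052 L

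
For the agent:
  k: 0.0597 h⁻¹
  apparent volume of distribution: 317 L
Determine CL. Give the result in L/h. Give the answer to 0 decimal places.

19 L/h

CL = k × Vd = 0.0597 × 317 = 18.92 L/h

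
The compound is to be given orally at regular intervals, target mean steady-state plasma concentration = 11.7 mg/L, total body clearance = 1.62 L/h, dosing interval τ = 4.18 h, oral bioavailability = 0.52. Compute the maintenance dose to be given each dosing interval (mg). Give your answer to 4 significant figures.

At steady state, F × (Dose/τ) = Css × CL.
Dose = Css × CL × τ / F = 11.7 × 1.620 × 4.18 / 0.52 = 152.4 mg

152.4 mg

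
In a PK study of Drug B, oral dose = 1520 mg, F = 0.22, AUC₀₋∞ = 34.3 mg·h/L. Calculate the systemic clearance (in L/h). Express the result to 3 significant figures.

9.75 L/h

CL = F·Dose / AUC = 0.22 × 1520 / 34.3 = 9.749 L/h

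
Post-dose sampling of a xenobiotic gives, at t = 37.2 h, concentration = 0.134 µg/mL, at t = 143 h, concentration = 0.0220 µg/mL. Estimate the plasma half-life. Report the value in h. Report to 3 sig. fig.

40.6 h

k = ln(C₁/C₂) / (t₂ − t₁) = ln(0.134/0.0220) / (143 − 37.2)
  = 1.807 / 105.8 = 0.01708 h⁻¹
t½ = ln2 / k = 0.693147 / 0.01708 = 40.58 h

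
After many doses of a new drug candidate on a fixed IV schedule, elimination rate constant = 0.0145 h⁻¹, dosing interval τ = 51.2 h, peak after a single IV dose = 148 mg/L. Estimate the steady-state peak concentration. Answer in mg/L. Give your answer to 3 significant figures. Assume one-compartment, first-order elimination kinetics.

282 mg/L

e^(−kτ) = e^(−0.01450 × 51.2) = 0.4760
Accumulation ratio R = 1 / (1 − e^(−kτ)) = 1 / (1 − 0.4760) = 1.908
Steady-state peak = C₀ × R = 148 × 1.908 = 282.4 mg/L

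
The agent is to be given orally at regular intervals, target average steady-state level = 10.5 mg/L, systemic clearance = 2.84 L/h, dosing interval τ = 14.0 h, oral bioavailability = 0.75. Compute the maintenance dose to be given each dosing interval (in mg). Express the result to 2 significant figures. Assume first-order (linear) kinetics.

At steady state, F × (Dose/τ) = Css × CL.
Dose = Css × CL × τ / F = 10.5 × 2.840 × 14.0 / 0.75 = 556.6 mg

560 mg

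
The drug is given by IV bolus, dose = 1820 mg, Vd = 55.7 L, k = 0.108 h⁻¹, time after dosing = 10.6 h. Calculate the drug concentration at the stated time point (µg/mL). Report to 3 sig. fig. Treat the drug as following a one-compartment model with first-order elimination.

C₀ = Dose / Vd = 1820 / 55.7 = 32.68 mg/L
C = C₀ · e^(−k·t) = 32.68 × e^(−0.1080 × 10.6)
  = 32.68 × 0.3183 = 10.40 mg/L
(10.40 mg/L = 10.40 µg/mL)

10.4 µg/mL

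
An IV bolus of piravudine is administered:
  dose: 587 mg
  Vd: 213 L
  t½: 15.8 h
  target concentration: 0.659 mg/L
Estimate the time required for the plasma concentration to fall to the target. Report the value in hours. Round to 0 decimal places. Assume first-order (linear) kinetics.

33 h

C₀ = Dose / Vd = 587.0 / 213 = 2.756 mg/L
k = ln2 / t½ = 0.693147 / 15.8 = 0.04387 h⁻¹
t = ln(C₀ / C) / k = ln(2.756 / 0.659) / 0.04387
  = ln(4.182) / 0.04387 = 1.431 / 0.04387 = 32.62 h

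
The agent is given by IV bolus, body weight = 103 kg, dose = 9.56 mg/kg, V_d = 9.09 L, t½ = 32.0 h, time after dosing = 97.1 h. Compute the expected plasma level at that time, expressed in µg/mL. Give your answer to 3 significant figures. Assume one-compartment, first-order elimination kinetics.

Total dose = 9.56 × 103 = 984.7 mg
C₀ = Dose / Vd = 984.7 / 9.09 = 108.3 mg/L
k = ln2 / t½ = 0.693147 / 32.0 = 0.02166 h⁻¹
C = C₀ · e^(−k·t) = 108.3 × e^(−0.02166 × 97.1)
  = 108.3 × 0.1221 = 13.22 mg/L
(13.22 mg/L = 13.22 µg/mL)

13.2 µg/mL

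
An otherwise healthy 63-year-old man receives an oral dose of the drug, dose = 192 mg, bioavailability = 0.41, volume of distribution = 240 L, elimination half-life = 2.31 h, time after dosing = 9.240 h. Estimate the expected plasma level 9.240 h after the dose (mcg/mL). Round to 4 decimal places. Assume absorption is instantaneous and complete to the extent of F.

Amount reaching circulation = F × Dose = 0.41 × 192.0 = 78.72 mg
C₀ = F·Dose / Vd = 78.72 / 240 = 0.3280 mg/L
k = ln2 / t½ = 0.693147 / 2.31 = 0.3001 h⁻¹
t / t½ = 9.240 / 2.31 = 4 half-lives
C = C₀ × (1/2)^4 = 0.3280 × 0.06250 = 0.02050 mg/L
(0.02050 mg/L = 0.02050 mcg/mL)

0.0205 mcg/mL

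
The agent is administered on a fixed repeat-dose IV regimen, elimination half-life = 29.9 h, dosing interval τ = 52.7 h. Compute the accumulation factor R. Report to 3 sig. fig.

k = ln2 / t½ = 0.693147 / 29.9 = 0.02318 h⁻¹
e^(−kτ) = e^(−0.02318 × 52.7) = 0.2948
Accumulation ratio R = 1 / (1 − e^(−kτ)) = 1 / (1 − 0.2948) = 1.418

1.42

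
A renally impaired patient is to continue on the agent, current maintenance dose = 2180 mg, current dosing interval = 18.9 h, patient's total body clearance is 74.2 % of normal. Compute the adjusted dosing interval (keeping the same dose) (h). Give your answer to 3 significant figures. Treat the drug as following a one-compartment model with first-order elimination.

To keep the same average steady-state level, dosing rate must scale with clearance.
CL ratio = 74.2 / 100 = 0.7420
New interval (same dose) = 18.9 / 0.7420 = 25.47 h

25.5 h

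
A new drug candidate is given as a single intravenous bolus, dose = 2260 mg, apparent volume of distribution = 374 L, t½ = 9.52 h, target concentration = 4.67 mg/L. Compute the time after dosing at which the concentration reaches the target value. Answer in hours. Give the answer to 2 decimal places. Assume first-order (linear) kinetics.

C₀ = Dose / Vd = 2260 / 374 = 6.043 mg/L
k = ln2 / t½ = 0.693147 / 9.52 = 0.07281 h⁻¹
t = ln(C₀ / C) / k = ln(6.043 / 4.67) / 0.07281
  = ln(1.294) / 0.07281 = 0.2577 / 0.07281 = 3.539 h

3.54 h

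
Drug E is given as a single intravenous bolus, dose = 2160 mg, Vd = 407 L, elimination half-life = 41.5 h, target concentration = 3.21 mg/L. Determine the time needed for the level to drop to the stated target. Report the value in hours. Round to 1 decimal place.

30.1 h

C₀ = Dose / Vd = 2160 / 407 = 5.307 mg/L
k = ln2 / t½ = 0.693147 / 41.5 = 0.01670 h⁻¹
t = ln(C₀ / C) / k = ln(5.307 / 3.21) / 0.01670
  = ln(1.653) / 0.01670 = 0.5026 / 0.01670 = 30.10 h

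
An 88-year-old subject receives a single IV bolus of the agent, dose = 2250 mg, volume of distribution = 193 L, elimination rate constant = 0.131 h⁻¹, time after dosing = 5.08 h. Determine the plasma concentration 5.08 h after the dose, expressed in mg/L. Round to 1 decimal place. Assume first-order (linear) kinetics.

C₀ = Dose / Vd = 2250 / 193 = 11.66 mg/L
C = C₀ · e^(−k·t) = 11.66 × e^(−0.1310 × 5.08)
  = 11.66 × 0.5140 = 5.993 mg/L

6.0 mg/L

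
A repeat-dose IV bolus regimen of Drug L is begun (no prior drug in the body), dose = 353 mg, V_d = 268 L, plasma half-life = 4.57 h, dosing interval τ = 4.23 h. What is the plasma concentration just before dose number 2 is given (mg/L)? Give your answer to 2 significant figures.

0.69 mg/L

C₀ per dose = Dose / Vd = 353 / 268 = 1.317 mg/L
k = ln2 / t½ = 0.693147 / 4.57 = 0.1517 h⁻¹
Fraction remaining after one interval: r = e^(−kτ) = e^(−0.1517 × 4.23) = 0.5264
Before dose 2, 1 dose has been given (aged 1τ).
C_trough = C₀ × r = 1.317 × 0.5264 = 0.6933 mg/L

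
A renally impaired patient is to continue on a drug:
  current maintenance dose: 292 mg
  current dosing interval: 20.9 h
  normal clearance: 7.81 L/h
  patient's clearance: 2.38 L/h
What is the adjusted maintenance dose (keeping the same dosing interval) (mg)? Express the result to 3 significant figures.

To keep the same average steady-state level, dosing rate must scale with clearance.
CL ratio = 2.38 / 7.81 = 0.3047
New dose (same interval) = 292 × 0.3047 = 88.97 mg

89.0 mg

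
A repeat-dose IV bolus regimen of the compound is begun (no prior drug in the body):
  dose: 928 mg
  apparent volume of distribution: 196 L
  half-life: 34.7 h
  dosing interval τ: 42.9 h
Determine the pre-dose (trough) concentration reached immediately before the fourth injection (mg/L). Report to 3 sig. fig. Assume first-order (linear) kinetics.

3.22 mg/L

C₀ per dose = Dose / Vd = 928 / 196 = 4.735 mg/L
k = ln2 / t½ = 0.693147 / 34.7 = 0.01998 h⁻¹
Fraction remaining after one interval: r = e^(−kτ) = e^(−0.01998 × 42.9) = 0.4244
Before dose 4, 3 doses have been given (aged 1τ, 2τ, 3τ).
C_trough = C₀ × (r + r² + … + r^3) = C₀ × r(1−r^3)/(1−r)
        = 4.735 × 0.4244 × (1 − 0.07644) / (1 − 0.4244) = 3.224 mg/L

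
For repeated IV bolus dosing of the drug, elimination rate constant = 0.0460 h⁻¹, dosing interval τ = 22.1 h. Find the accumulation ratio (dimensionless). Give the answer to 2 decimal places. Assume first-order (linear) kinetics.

e^(−kτ) = e^(−0.04600 × 22.1) = 0.3618
Accumulation ratio R = 1 / (1 − e^(−kτ)) = 1 / (1 − 0.3618) = 1.567

1.57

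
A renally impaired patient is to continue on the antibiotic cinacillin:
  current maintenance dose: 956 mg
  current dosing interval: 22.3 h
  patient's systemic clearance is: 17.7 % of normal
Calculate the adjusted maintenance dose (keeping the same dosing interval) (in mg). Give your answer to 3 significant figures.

To keep the same average steady-state level, dosing rate must scale with clearance.
CL ratio = 17.7 / 100 = 0.1770
New dose (same interval) = 956 × 0.1770 = 169.2 mg

169 mg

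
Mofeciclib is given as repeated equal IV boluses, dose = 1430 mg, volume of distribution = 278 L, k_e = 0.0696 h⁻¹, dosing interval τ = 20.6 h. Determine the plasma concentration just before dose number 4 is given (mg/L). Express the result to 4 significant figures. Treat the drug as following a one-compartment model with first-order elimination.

1.588 mg/L

C₀ per dose = Dose / Vd = 1430 / 278 = 5.144 mg/L
Fraction remaining after one interval: r = e^(−kτ) = e^(−0.06960 × 20.6) = 0.2384
Before dose 4, 3 doses have been given (aged 1τ, 2τ, 3τ).
C_trough = C₀ × (r + r² + … + r^3) = C₀ × r(1−r^3)/(1−r)
        = 5.144 × 0.2384 × (1 − 0.01355) / (1 − 0.2384) = 1.588 mg/L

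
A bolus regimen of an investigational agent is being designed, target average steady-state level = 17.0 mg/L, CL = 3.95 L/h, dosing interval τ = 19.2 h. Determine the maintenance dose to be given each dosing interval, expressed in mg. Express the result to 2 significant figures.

At steady state, Dose/τ = Css × CL.
Dose = Css × CL × τ = 17.0 × 3.950 × 19.2 = 1289 mg

1300 mg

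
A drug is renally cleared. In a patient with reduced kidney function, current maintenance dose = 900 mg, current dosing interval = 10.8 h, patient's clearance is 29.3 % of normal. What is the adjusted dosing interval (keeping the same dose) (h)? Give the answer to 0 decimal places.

37 h

To keep the same average steady-state level, dosing rate must scale with clearance.
CL ratio = 29.3 / 100 = 0.2930
New interval (same dose) = 10.8 / 0.2930 = 36.86 h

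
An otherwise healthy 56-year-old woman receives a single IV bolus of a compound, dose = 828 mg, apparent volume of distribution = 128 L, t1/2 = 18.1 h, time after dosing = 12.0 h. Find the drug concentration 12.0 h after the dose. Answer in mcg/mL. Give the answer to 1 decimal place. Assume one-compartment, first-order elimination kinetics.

4.1 mcg/mL

C₀ = Dose / Vd = 828.0 / 128 = 6.469 mg/L
k = ln2 / t½ = 0.693147 / 18.1 = 0.03830 h⁻¹
C = C₀ · e^(−k·t) = 6.469 × e^(−0.03830 × 12.0)
  = 6.469 × 0.6315 = 4.085 mg/L
(4.085 mg/L = 4.085 mcg/mL)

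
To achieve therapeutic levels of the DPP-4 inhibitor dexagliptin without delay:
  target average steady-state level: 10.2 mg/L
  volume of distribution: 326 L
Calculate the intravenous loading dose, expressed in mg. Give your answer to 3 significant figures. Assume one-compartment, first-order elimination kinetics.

LD = Css × Vd = 10.2 × 326 = 3325 mg

3330 mg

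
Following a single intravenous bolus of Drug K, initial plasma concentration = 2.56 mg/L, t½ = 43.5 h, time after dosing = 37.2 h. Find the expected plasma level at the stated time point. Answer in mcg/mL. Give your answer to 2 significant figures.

1.4 mcg/mL

k = ln2 / t½ = 0.693147 / 43.5 = 0.01593 h⁻¹
C = C₀ · e^(−k·t) = 2.560 × e^(−0.01593 × 37.2)
  = 2.560 × 0.5529 = 1.415 mg/L
(1.415 mg/L = 1.415 mcg/mL)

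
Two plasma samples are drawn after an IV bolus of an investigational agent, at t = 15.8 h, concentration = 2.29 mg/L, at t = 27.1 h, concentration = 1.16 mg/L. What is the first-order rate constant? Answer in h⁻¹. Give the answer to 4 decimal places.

k = ln(C₁/C₂) / (t₂ − t₁) = ln(2.29/1.16) / (27.1 − 15.8)
  = 0.6801 / 11.30 = 0.06019 h⁻¹

0.0602 h⁻¹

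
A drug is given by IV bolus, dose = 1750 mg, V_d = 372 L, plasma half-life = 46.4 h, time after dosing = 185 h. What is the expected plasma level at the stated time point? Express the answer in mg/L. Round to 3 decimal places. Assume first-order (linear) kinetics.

0.297 mg/L

C₀ = Dose / Vd = 1750 / 372 = 4.704 mg/L
k = ln2 / t½ = 0.693147 / 46.4 = 0.01494 h⁻¹
C = C₀ · e^(−k·t) = 4.704 × e^(−0.01494 × 185)
  = 4.704 × 0.06305 = 0.2966 mg/L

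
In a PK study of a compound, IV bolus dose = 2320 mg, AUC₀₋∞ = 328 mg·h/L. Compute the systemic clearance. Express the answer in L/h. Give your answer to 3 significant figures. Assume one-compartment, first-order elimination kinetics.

CL = Dose / AUC = 2320 / 328 = 7.073 L/h

7.07 L/h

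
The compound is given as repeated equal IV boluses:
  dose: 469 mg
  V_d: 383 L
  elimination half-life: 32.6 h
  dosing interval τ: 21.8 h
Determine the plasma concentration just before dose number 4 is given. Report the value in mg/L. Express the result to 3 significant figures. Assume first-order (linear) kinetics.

1.56 mg/L

C₀ per dose = Dose / Vd = 469 / 383 = 1.225 mg/L
k = ln2 / t½ = 0.693147 / 32.6 = 0.02126 h⁻¹
Fraction remaining after one interval: r = e^(−kτ) = e^(−0.02126 × 21.8) = 0.6291
Before dose 4, 3 doses have been given (aged 1τ, 2τ, 3τ).
C_trough = C₀ × (r + r² + … + r^3) = C₀ × r(1−r^3)/(1−r)
        = 1.225 × 0.6291 × (1 − 0.2490) / (1 − 0.6291) = 1.560 mg/L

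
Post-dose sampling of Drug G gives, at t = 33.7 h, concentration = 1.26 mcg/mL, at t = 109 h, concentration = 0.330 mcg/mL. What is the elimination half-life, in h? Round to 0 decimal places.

k = ln(C₁/C₂) / (t₂ − t₁) = ln(1.26/0.330) / (109 − 33.7)
  = 1.340 / 75.30 = 0.01780 h⁻¹
t½ = ln2 / k = 0.693147 / 0.01780 = 38.94 h

39 h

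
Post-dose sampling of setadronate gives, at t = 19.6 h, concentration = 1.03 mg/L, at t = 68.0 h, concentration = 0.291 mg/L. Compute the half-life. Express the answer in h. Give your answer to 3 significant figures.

k = ln(C₁/C₂) / (t₂ − t₁) = ln(1.03/0.291) / (68.0 − 19.6)
  = 1.264 / 48.40 = 0.02612 h⁻¹
t½ = ln2 / k = 0.693147 / 0.02612 = 26.54 h

26.5 h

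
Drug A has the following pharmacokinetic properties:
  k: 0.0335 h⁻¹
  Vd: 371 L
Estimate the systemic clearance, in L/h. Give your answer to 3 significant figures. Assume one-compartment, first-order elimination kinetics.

12.4 L/h

CL = k × Vd = 0.0335 × 371 = 12.43 L/h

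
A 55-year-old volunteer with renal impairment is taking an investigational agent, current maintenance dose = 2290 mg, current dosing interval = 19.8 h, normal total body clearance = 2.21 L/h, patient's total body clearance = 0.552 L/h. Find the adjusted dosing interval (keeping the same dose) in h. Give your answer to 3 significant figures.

To keep the same average steady-state level, dosing rate must scale with clearance.
CL ratio = 0.552 / 2.21 = 0.2498
New interval (same dose) = 19.8 / 0.2498 = 79.26 h

79.3 h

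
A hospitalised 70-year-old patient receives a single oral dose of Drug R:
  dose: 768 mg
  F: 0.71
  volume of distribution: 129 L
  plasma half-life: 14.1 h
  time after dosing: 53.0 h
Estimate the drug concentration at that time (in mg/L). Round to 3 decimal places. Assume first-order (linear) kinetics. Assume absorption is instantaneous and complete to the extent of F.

0.312 mg/L

Amount reaching circulation = F × Dose = 0.71 × 768.0 = 545.3 mg
C₀ = F·Dose / Vd = 545.3 / 129 = 4.227 mg/L
k = ln2 / t½ = 0.693147 / 14.1 = 0.04916 h⁻¹
C = C₀ · e^(−k·t) = 4.227 × e^(−0.04916 × 53.0)
  = 4.227 × 0.07387 = 0.3122 mg/L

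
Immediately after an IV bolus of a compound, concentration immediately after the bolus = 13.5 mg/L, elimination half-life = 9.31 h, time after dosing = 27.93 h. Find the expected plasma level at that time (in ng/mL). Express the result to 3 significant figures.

k = ln2 / t½ = 0.693147 / 9.31 = 0.07445 h⁻¹
t / t½ = 27.93 / 9.31 = 3 half-lives
C = C₀ × (1/2)^3 = 13.50 × 0.1250 = 1.688 mg/L
Convert: 1.688 mg/L × 1000 = 1688 ng/mL

1690 ng/mL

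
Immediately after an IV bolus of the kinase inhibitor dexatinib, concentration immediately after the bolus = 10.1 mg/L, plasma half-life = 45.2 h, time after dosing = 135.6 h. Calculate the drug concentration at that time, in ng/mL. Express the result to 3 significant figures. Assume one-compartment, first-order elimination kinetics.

1260 ng/mL

k = ln2 / t½ = 0.693147 / 45.2 = 0.01534 h⁻¹
t / t½ = 135.6 / 45.2 = 3 half-lives
C = C₀ × (1/2)^3 = 10.10 × 0.1250 = 1.263 mg/L
Convert: 1.263 mg/L × 1000 = 1263 ng/mL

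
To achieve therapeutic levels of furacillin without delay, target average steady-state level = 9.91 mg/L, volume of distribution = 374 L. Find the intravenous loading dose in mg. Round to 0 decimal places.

3706 mg

LD = Css × Vd = 9.91 × 374 = 3706 mg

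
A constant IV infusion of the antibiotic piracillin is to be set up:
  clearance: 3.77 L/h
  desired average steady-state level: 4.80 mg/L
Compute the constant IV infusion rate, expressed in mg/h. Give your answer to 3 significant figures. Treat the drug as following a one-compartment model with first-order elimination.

At steady state, infusion rate R₀ = Css × CL = 4.80 × 3.770 = 18.10 mg/h

18.1 mg/h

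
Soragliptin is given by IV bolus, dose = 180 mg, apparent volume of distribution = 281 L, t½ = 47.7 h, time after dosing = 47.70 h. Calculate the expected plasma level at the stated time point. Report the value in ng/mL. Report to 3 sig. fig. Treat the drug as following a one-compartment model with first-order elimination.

C₀ = Dose / Vd = 180.0 / 281 = 0.6406 mg/L
k = ln2 / t½ = 0.693147 / 47.7 = 0.01453 h⁻¹
t / t½ = 47.70 / 47.7 = 1 half-lives
C = C₀ × (1/2)^1 = 0.6406 × 0.5000 = 0.3203 mg/L
Convert: 0.3203 mg/L × 1000 = 320.3 ng/mL

320 ng/mL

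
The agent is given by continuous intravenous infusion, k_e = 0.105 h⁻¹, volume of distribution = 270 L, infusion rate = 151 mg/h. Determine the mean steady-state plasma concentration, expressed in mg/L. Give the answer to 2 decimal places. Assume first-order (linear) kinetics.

5.33 mg/L

CL = k × Vd = 0.1050 × 270 = 28.35 L/h
At steady state Css = R₀ / CL = 151 / 28.35 = 5.326 mg/L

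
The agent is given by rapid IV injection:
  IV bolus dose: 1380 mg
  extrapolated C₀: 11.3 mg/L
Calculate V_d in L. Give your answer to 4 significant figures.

122.1 L

Vd = Dose / C₀ = 1380 / 11.3 = 122.1 L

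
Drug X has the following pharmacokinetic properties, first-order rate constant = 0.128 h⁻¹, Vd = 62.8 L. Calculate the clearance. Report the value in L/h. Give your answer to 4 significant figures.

8.038 L/h

CL = k × Vd = 0.128 × 62.8 = 8.038 L/h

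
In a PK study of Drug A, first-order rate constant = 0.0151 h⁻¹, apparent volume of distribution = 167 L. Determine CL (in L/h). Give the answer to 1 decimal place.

2.5 L/h

CL = k × Vd = 0.0151 × 167 = 2.522 L/h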